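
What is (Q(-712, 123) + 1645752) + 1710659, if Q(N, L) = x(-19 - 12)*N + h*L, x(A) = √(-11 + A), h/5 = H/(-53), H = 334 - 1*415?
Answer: 177939598/53 - 712*I*√42 ≈ 3.3574e+6 - 4614.3*I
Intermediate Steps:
H = -81 (H = 334 - 415 = -81)
h = 405/53 (h = 5*(-81/(-53)) = 5*(-81*(-1/53)) = 5*(81/53) = 405/53 ≈ 7.6415)
Q(N, L) = 405*L/53 + I*N*√42 (Q(N, L) = √(-11 + (-19 - 12))*N + 405*L/53 = √(-11 - 31)*N + 405*L/53 = √(-42)*N + 405*L/53 = (I*√42)*N + 405*L/53 = I*N*√42 + 405*L/53 = 405*L/53 + I*N*√42)
(Q(-712, 123) + 1645752) + 1710659 = (((405/53)*123 + I*(-712)*√42) + 1645752) + 1710659 = ((49815/53 - 712*I*√42) + 1645752) + 1710659 = (87274671/53 - 712*I*√42) + 1710659 = 177939598/53 - 712*I*√42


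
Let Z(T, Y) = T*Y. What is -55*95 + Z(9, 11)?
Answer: -5126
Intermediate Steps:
-55*95 + Z(9, 11) = -55*95 + 9*11 = -5225 + 99 = -5126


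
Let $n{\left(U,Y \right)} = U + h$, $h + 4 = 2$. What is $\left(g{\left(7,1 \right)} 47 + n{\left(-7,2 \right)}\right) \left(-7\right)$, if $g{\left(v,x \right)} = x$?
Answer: $-266$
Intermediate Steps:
$h = -2$ ($h = -4 + 2 = -2$)
$n{\left(U,Y \right)} = -2 + U$ ($n{\left(U,Y \right)} = U - 2 = -2 + U$)
$\left(g{\left(7,1 \right)} 47 + n{\left(-7,2 \right)}\right) \left(-7\right) = \left(1 \cdot 47 - 9\right) \left(-7\right) = \left(47 - 9\right) \left(-7\right) = 38 \left(-7\right) = -266$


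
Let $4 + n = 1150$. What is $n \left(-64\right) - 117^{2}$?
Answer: $-87033$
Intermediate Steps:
$n = 1146$ ($n = -4 + 1150 = 1146$)
$n \left(-64\right) - 117^{2} = 1146 \left(-64\right) - 117^{2} = -73344 - 13689 = -87033$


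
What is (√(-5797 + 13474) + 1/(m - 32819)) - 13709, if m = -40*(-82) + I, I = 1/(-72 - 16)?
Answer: -35635627085/2599433 + 3*√853 ≈ -13621.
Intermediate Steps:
I = -1/88 (I = 1/(-88) = -1/88 ≈ -0.011364)
m = 288639/88 (m = -40*(-82) - 1/88 = 3280 - 1/88 = 288639/88 ≈ 3280.0)
(√(-5797 + 13474) + 1/(m - 32819)) - 13709 = (√(-5797 + 13474) + 1/(288639/88 - 32819)) - 13709 = (√7677 + 1/(-2599433/88)) - 13709 = (3*√853 - 88/2599433) - 13709 = (-88/2599433 + 3*√853) - 13709 = -35635627085/2599433 + 3*√853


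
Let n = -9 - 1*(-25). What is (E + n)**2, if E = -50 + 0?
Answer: 1156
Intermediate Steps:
E = -50
n = 16 (n = -9 + 25 = 16)
(E + n)**2 = (-50 + 16)**2 = (-34)**2 = 1156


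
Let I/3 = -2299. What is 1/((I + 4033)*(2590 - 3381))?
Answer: 1/2265424 ≈ 4.4142e-7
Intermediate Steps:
I = -6897 (I = 3*(-2299) = -6897)
1/((I + 4033)*(2590 - 3381)) = 1/((-6897 + 4033)*(2590 - 3381)) = 1/(-2864*(-791)) = 1/2265424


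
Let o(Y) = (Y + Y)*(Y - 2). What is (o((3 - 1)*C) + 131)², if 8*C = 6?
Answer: 67081/4 ≈ 16770.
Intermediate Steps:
C = ¾ (C = (⅛)*6 = ¾ ≈ 0.75000)
o(Y) = 2*Y*(-2 + Y) (o(Y) = (2*Y)*(-2 + Y) = 2*Y*(-2 + Y))
(o((3 - 1)*C) + 131)² = (2*((3 - 1)*(¾))*(-2 + (3 - 1)*(¾)) + 131)² = (2*(2*(¾))*(-2 + 2*(¾)) + 131)² = (2*(3/2)*(-2 + 3/2) + 131)² = (2*(3/2)*(-½) + 131)² = (-3/2 + 131)² = (259/2)² = 67081/4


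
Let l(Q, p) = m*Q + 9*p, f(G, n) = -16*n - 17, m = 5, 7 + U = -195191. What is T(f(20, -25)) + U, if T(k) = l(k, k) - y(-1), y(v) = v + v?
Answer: -189834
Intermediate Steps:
U = -195198 (U = -7 - 195191 = -195198)
f(G, n) = -17 - 16*n
y(v) = 2*v
l(Q, p) = 5*Q + 9*p
T(k) = 2 + 14*k (T(k) = (5*k + 9*k) - 2*(-1) = 14*k - 1*(-2) = 14*k + 2 = 2 + 14*k)
T(f(20, -25)) + U = (2 + 14*(-17 - 16*(-25))) - 195198 = (2 + 14*(-17 + 400)) - 195198 = (2 + 14*383) - 195198 = (2 + 5362) - 195198 = 5364 - 195198 = -189834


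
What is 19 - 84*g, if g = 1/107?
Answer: 1949/107 ≈ 18.215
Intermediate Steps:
g = 1/107 ≈ 0.0093458
19 - 84*g = 19 - 84*1/107 = 19 - 84/107 = 1949/107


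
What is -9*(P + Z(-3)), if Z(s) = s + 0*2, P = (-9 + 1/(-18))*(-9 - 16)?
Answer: -4021/2 ≈ -2010.5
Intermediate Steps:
P = 4075/18 (P = (-9 - 1/18)*(-25) = -163/18*(-25) = 4075/18 ≈ 226.39)
Z(s) = s (Z(s) = s + 0 = s)
-9*(P + Z(-3)) = -9*(4075/18 - 3) = -9*4021/18 = -4021/2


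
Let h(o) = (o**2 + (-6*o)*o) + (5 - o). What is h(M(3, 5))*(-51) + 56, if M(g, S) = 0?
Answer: -199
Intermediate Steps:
h(o) = 5 - o - 5*o**2 (h(o) = (o**2 - 6*o**2) + (5 - o) = -5*o**2 + (5 - o) = 5 - o - 5*o**2)
h(M(3, 5))*(-51) + 56 = (5 - 1*0 - 5*0**2)*(-51) + 56 = (5 + 0 - 5*0)*(-51) + 56 = (5 + 0 + 0)*(-51) + 56 = 5*(-51) + 56 = -255 + 56 = -199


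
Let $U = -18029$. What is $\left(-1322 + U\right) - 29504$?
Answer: $-48855$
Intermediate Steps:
$\left(-1322 + U\right) - 29504 = \left(-1322 - 18029\right) - 29504 = -19351 - 29504 = -48855$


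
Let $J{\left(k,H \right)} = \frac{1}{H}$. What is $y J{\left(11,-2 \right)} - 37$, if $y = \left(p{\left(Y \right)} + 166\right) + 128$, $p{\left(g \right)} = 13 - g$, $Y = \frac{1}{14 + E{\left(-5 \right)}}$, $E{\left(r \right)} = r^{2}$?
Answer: $- \frac{7429}{39} \approx -190.49$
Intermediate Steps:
$Y = \frac{1}{39}$ ($Y = \frac{1}{14 + \left(-5\right)^{2}} = \frac{1}{14 + 25} = \frac{1}{39} \approx 0.025641$)
$y = \frac{11972}{39}$ ($y = \left(\left(13 - \frac{1}{39}\right) + 166\right) + 128 = \left(\frac{506}{39} + 166\right) + 128 = \frac{6980}{39} + 128 = \frac{11972}{39} \approx 306.97$)
$y J{\left(11,-2 \right)} - 37 = \frac{11972}{39 \left(-2\right)} - 37 = \frac{11972}{39} \left(- \frac{1}{2}\right) - 37 = - \frac{5986}{39} - 37 = - \frac{7429}{39}$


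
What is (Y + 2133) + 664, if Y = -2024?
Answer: 773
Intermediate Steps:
(Y + 2133) + 664 = (-2024 + 2133) + 664 = 109 + 664 = 773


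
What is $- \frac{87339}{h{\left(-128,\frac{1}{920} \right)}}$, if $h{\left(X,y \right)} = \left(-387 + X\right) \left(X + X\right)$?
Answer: $- \frac{87339}{131840} \approx -0.66246$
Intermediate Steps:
$h{\left(X,y \right)} = 2 X \left(-387 + X\right)$ ($h{\left(X,y \right)} = \left(-387 + X\right) 2 X = 2 X \left(-387 + X\right)$)
$- \frac{87339}{h{\left(-128,\frac{1}{920} \right)}} = - \frac{87339}{2 \left(-128\right) \left(-387 - 128\right)} = - \frac{87339}{2 \left(-128\right) \left(-515\right)} = - \frac{87339}{131840}$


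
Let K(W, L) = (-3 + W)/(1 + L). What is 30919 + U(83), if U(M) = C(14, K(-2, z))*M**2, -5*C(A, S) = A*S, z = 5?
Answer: 140980/3 ≈ 46993.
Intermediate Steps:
K(W, L) = (-3 + W)/(1 + L)
C(A, S) = -A*S/5
U(M) = 7*M**2/3 (U(M) = (-1/5*14*(-3 - 2)/(1 + 5))*M**2 = (-1/5*14*-5/6)*M**2 = (-1/5*14*(1/6)*(-5))*M**2 = (-1/5*14*(-5/6))*M**2 = 7*M**2/3)
30919 + U(83) = 30919 + (7/3)*83**2 = 30919 + (7/3)*6889 = 30919 + 48223/3 = 140980/3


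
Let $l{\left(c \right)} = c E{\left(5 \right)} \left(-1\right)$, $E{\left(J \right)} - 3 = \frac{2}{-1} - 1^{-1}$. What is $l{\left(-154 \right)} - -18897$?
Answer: $18897$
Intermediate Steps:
$E{\left(J \right)} = 0$ ($E{\left(J \right)} = 3 + \left(\frac{2}{-1} - 1^{-1}\right) = 3 + \left(2 \left(-1\right) - 1\right) = 3 - 3 = 0$)
$l{\left(c \right)} = 0$ ($l{\left(c \right)} = c 0 \left(-1\right) = 0 \left(-1\right) = 0$)
$l{\left(-154 \right)} - -18897 = 0 - -18897 = 0 + 18897 = 18897$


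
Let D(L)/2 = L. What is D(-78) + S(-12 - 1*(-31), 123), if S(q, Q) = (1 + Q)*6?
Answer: 588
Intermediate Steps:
D(L) = 2*L
S(q, Q) = 6 + 6*Q
D(-78) + S(-12 - 1*(-31), 123) = 2*(-78) + (6 + 6*123) = -156 + (6 + 738) = -156 + 744 = 588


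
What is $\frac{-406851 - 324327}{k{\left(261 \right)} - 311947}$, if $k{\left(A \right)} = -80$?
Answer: $\frac{243726}{104009} \approx 2.3433$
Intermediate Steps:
$\frac{-406851 - 324327}{k{\left(261 \right)} - 311947} = \frac{-406851 - 324327}{-80 - 311947} = - \frac{731178}{-312027} = \left(-731178\right) \left(- \frac{1}{312027}\right) = \frac{243726}{104009}$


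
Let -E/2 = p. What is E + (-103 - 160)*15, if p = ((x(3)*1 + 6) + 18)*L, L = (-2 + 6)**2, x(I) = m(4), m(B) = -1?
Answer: -4681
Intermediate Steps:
x(I) = -1
L = 16 (L = 4**2 = 16)
p = 368 (p = ((-1*1 + 6) + 18)*16 = ((-1 + 6) + 18)*16 = (5 + 18)*16 = 23*16 = 368)
E = -736 (E = -2*368 = -736)
E + (-103 - 160)*15 = -736 + (-103 - 160)*15 = -736 - 263*15 = -736 - 3945 = -4681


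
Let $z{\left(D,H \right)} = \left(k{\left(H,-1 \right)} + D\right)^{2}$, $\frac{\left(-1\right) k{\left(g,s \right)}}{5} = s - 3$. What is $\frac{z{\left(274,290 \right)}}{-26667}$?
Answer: $- \frac{9604}{2963} \approx -3.2413$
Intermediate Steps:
$k{\left(g,s \right)} = 15 - 5 s$ ($k{\left(g,s \right)} = - 5 \left(s - 3\right) = - 5 \left(-3 + s\right) = 15 - 5 s$)
$z{\left(D,H \right)} = \left(20 + D\right)^{2}$ ($z{\left(D,H \right)} = \left(\left(15 - -5\right) + D\right)^{2} = \left(\left(15 + 5\right) + D\right)^{2} = \left(20 + D\right)^{2}$)
$\frac{z{\left(274,290 \right)}}{-26667} = \frac{\left(20 + 274\right)^{2}}{-26667} = 294^{2} \left(- \frac{1}{26667}\right) = 86436 \left(- \frac{1}{26667}\right) = - \frac{9604}{2963}$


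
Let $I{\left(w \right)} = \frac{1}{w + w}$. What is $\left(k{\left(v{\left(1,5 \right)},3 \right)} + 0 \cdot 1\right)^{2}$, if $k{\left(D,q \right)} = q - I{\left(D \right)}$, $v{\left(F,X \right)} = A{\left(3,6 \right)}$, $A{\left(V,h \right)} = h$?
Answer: $\frac{1225}{144} \approx 8.5069$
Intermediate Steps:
$I{\left(w \right)} = \frac{1}{2 w}$
$v{\left(F,X \right)} = 6$
$k{\left(D,q \right)} = q - \frac{1}{2 D}$
$\left(k{\left(v{\left(1,5 \right)},3 \right)} + 0 \cdot 1\right)^{2} = \left(\left(3 - \frac{1}{2 \cdot 6}\right) + 0 \cdot 1\right)^{2} = \left(\left(3 - \frac{1}{12}\right) + 0\right)^{2} = \left(\frac{35}{12} + 0\right)^{2} = \left(\frac{35}{12}\right)^{2} = \frac{1225}{144}$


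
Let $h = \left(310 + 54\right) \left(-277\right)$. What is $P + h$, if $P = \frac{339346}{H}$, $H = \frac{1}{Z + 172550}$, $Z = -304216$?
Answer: $-44680431264$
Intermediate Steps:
$H = - \frac{1}{131666}$ ($H = \frac{1}{-304216 + 172550} = \frac{1}{-131666} = - \frac{1}{131666} \approx -7.595 \cdot 10^{-6}$)
$P = -44680330436$ ($P = \frac{339346}{- \frac{1}{131666}} = 339346 \left(-131666\right) = -44680330436$)
$h = -100828$ ($h = 364 \left(-277\right) = -100828$)
$P + h = -44680330436 - 100828 = -44680431264$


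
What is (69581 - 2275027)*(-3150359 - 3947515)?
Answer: 15653977821804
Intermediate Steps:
(69581 - 2275027)*(-3150359 - 3947515) = -2205446*(-7097874) = 15653977821804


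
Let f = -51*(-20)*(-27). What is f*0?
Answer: 0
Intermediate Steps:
f = -27540 (f = 1020*(-27) = -27540)
f*0 = -27540*0 = 0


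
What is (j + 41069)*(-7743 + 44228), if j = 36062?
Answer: 2814124535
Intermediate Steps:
(j + 41069)*(-7743 + 44228) = (36062 + 41069)*(-7743 + 44228) = 77131*36485 = 2814124535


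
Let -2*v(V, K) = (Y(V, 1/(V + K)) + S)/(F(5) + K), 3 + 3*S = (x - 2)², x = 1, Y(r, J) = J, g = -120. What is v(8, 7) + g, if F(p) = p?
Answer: -4799/40 ≈ -119.97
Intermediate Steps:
S = -⅔ (S = -1 + (1 - 2)²/3 = -1 + (⅓)*(-1)² = -1 + (⅓)*1 = -1 + ⅓ = -⅔ ≈ -0.66667)
v(V, K) = -(-⅔ + 1/(K + V))/(2*(5 + K)) (v(V, K) = -(1/(V + K) - ⅔)/(2*(5 + K)) = -(1/(K + V) - ⅔)/(2*(5 + K)) = -(-⅔ + 1/(K + V))/(2*(5 + K)))
v(8, 7) + g = (-3 + 2*7 + 2*8)/(6*(5 + 7)*(7 + 8)) - 120 = (⅙)*(-3 + 14 + 16)/(12*15) - 120 = (⅙)*(1/12)*(1/15)*27 - 120 = 1/40 - 120 = -4799/40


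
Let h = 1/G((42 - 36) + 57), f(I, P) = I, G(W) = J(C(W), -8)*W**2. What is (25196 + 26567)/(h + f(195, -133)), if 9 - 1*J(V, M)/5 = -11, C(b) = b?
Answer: 20544734700/77395501 ≈ 265.45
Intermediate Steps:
J(V, M) = 100 (J(V, M) = 45 - 5*(-11) = 45 + 55 = 100)
G(W) = 100*W**2
h = 1/396900 (h = 1/(100*((42 - 36) + 57)**2) = 1/(100*(6 + 57)**2) = 1/(100*63**2) = 1/(100*3969) = 1/396900 ≈ 2.5195e-6)
(25196 + 26567)/(h + f(195, -133)) = (25196 + 26567)/(1/396900 + 195) = 51763/(77395501/396900) = 51763*(396900/77395501) = 20544734700/77395501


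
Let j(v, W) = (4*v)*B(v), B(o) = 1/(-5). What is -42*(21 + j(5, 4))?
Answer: -714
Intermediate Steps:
B(o) = -⅕
j(v, W) = -4*v/5 (j(v, W) = (4*v)*(-⅕) = -4*v/5)
-42*(21 + j(5, 4)) = -42*(21 - ⅘*5) = -42*(21 - 4) = -42*17 = -714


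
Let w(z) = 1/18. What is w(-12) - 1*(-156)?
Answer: 2809/18 ≈ 156.06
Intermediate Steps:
w(z) = 1/18
w(-12) - 1*(-156) = 1/18 - 1*(-156) = 1/18 + 156 = 2809/18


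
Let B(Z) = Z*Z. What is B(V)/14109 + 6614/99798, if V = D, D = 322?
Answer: 580042931/78224999 ≈ 7.4151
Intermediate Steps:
V = 322
B(Z) = Z**2
B(V)/14109 + 6614/99798 = 322**2/14109 + 6614/99798 = 103684*(1/14109) + 6614*(1/99798) = 103684/14109 + 3307/49899 = 580042931/78224999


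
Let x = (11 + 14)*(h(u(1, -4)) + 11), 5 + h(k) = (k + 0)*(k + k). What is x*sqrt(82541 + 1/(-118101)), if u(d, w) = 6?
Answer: 2600*sqrt(71954323322415)/39367 ≈ 5.6023e+5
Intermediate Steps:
h(k) = -5 + 2*k**2 (h(k) = -5 + (k + 0)*(k + k) = -5 + k*(2*k) = -5 + 2*k**2)
x = 1950 (x = (11 + 14)*((-5 + 2*6**2) + 11) = 25*((-5 + 2*36) + 11) = 25*((-5 + 72) + 11) = 25*(67 + 11) = 25*78 = 1950)
x*sqrt(82541 + 1/(-118101)) = 1950*sqrt(82541 + 1/(-118101)) = 1950*sqrt(82541 - 1/118101) = 1950*sqrt(9748174640/118101) = 1950*(4*sqrt(71954323322415)/118101) = 2600*sqrt(71954323322415)/39367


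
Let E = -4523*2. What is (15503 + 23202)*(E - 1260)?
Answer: -398893730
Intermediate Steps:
E = -9046
(15503 + 23202)*(E - 1260) = (15503 + 23202)*(-9046 - 1260) = 38705*(-10306) = -398893730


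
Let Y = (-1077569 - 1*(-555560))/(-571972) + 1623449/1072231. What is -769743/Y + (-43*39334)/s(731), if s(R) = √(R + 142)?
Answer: -472072689809490276/1488281603507 - 1691362*√97/291 ≈ -3.7444e+5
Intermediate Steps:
s(R) = √(142 + R)
Y = 1488281603507/613286109532 (Y = (-1077569 + 555560)*(-1/571972) + 1623449*(1/1072231) = -522009*(-1/571972) + 1623449/1072231 = 522009/571972 + 1623449/1072231 = 1488281603507/613286109532 ≈ 2.4267)
-769743/Y + (-43*39334)/s(731) = -769743/1488281603507/613286109532 + (-43*39334)/(√(142 + 731)) = -769743*613286109532/1488281603507 - 1691362*√97/291 = -472072689809490276/1488281603507 - 1691362*√97/291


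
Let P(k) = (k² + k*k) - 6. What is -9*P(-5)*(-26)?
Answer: 10296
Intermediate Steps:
P(k) = -6 + 2*k² (P(k) = (k² + k²) - 6 = 2*k² - 6 = -6 + 2*k²)
-9*P(-5)*(-26) = -9*(-6 + 2*(-5)²)*(-26) = -9*(-6 + 2*25)*(-26) = -9*(-6 + 50)*(-26) = -9*44*(-26) = -396*(-26) = 10296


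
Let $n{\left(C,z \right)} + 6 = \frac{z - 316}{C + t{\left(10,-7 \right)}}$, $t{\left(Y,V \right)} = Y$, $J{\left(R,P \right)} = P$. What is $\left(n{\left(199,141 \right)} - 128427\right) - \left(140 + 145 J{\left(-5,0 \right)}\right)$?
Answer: $- \frac{26871932}{209} \approx -1.2857 \cdot 10^{5}$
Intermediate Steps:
$n{\left(C,z \right)} = -6 + \frac{-316 + z}{10 + C}$ ($n{\left(C,z \right)} = -6 + \frac{z - 316}{C + 10} = -6 + \frac{z - 316}{10 + C} = -6 + \frac{-316 + z}{10 + C}$)
$\left(n{\left(199,141 \right)} - 128427\right) - \left(140 + 145 J{\left(-5,0 \right)}\right) = \left(\frac{-376 + 141 - 1194}{10 + 199} - 128427\right) - 140 = \left(\frac{-376 + 141 - 1194}{209} - 128427\right) + \left(0 - 140\right) = \left(\frac{1}{209} \left(-1429\right) - 128427\right) - 140 = \left(- \frac{1429}{209} - 128427\right) - 140 = - \frac{26842672}{209} - 140 = - \frac{26871932}{209}$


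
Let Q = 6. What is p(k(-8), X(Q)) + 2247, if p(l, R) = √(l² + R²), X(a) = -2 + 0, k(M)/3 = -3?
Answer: 2247 + √85 ≈ 2256.2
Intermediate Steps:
k(M) = -9 (k(M) = 3*(-3) = -9)
X(a) = -2
p(l, R) = √(R² + l²)
p(k(-8), X(Q)) + 2247 = √((-2)² + (-9)²) + 2247 = √(4 + 81) + 2247 = √85 + 2247 = 2247 + √85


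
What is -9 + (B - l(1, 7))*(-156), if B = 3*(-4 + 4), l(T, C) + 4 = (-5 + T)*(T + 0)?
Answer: -1257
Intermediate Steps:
l(T, C) = -4 + T*(-5 + T) (l(T, C) = -4 + (-5 + T)*(T + 0) = -4 + (-5 + T)*T = -4 + T*(-5 + T))
B = 0 (B = 3*0 = 0)
-9 + (B - l(1, 7))*(-156) = -9 + (0 - (-4 + 1² - 5*1))*(-156) = -9 + (0 - (-4 + 1 - 5))*(-156) = -9 + (0 - 1*(-8))*(-156) = -9 + (0 + 8)*(-156) = -9 + 8*(-156) = -9 - 1248 = -1257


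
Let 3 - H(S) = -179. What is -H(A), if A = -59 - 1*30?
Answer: -182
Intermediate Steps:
A = -89 (A = -59 - 30 = -89)
H(S) = 182 (H(S) = 3 - 1*(-179) = 3 + 179 = 182)
-H(A) = -1*182 = -182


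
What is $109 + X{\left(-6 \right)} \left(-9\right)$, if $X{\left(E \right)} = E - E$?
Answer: $109$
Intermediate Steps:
$X{\left(E \right)} = 0$
$109 + X{\left(-6 \right)} \left(-9\right) = 109 + 0 \left(-9\right) = 109 + 0 = 109$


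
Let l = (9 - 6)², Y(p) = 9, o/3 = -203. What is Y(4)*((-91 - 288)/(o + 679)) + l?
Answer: -2781/70 ≈ -39.729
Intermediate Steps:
o = -609 (o = 3*(-203) = -609)
l = 9 (l = 3² = 9)
Y(4)*((-91 - 288)/(o + 679)) + l = 9*((-91 - 288)/(-609 + 679)) + 9 = 9*(-379/70) + 9 = -3411/70 + 9 = -2781/70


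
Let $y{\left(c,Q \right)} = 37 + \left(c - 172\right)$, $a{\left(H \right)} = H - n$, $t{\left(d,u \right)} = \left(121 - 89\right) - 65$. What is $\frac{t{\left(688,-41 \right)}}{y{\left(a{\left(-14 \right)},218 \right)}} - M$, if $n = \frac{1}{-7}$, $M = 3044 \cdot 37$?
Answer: $- \frac{117358145}{1042} \approx -1.1263 \cdot 10^{5}$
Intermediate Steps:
$t{\left(d,u \right)} = -33$ ($t{\left(d,u \right)} = 32 - 65 = -33$)
$M = 112628$
$n = - \frac{1}{7} \approx -0.14286$
$a{\left(H \right)} = \frac{1}{7} + H$ ($a{\left(H \right)} = H - - \frac{1}{7} = H + \frac{1}{7} = \frac{1}{7} + H$)
$y{\left(c,Q \right)} = -135 + c$ ($y{\left(c,Q \right)} = 37 + \left(-172 + c\right) = -135 + c$)
$\frac{t{\left(688,-41 \right)}}{y{\left(a{\left(-14 \right)},218 \right)}} - M = - \frac{33}{-135 + \left(\frac{1}{7} - 14\right)} - 112628 = - \frac{33}{-135 - \frac{97}{7}} - 112628 = - \frac{33}{- \frac{1042}{7}} - 112628 = \left(-33\right) \left(- \frac{7}{1042}\right) - 112628 = \frac{231}{1042} - 112628 = - \frac{117358145}{1042}$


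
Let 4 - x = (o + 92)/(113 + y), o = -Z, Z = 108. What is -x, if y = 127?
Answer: -61/15 ≈ -4.0667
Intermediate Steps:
o = -108 (o = -1*108 = -108)
x = 61/15 (x = 4 - (-108 + 92)/(113 + 127) = 4 - (-16)/240 = 4 - 1*(-1/15) = 4 + 1/15 = 61/15 ≈ 4.0667)
-x = -1*61/15 = -61/15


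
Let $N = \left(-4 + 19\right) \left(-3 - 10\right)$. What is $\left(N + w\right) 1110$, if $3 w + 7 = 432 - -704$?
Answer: $201280$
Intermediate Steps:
$N = -195$ ($N = 15 \left(-3 - 10\right) = 15 \left(-13\right) = -195$)
$w = \frac{1129}{3}$ ($w = - \frac{7}{3} + \frac{432 - -704}{3} = - \frac{7}{3} + \frac{432 + 704}{3} = - \frac{7}{3} + \frac{1}{3} \cdot 1136 = - \frac{7}{3} + \frac{1136}{3} = \frac{1129}{3} \approx 376.33$)
$\left(N + w\right) 1110 = \left(-195 + \frac{1129}{3}\right) 1110 = \frac{544}{3} \cdot 1110 = 201280$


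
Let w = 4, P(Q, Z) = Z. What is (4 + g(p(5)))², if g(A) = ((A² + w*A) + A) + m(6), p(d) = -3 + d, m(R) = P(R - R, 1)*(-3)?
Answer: 225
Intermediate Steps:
m(R) = -3 (m(R) = 1*(-3) = -3)
g(A) = -3 + A² + 5*A (g(A) = ((A² + 4*A) + A) - 3 = (A² + 5*A) - 3 = -3 + A² + 5*A)
(4 + g(p(5)))² = (4 + (-3 + (-3 + 5)² + 5*(-3 + 5)))² = (4 + (-3 + 2² + 5*2))² = (4 + (-3 + 4 + 10))² = (4 + 11)² = 15² = 225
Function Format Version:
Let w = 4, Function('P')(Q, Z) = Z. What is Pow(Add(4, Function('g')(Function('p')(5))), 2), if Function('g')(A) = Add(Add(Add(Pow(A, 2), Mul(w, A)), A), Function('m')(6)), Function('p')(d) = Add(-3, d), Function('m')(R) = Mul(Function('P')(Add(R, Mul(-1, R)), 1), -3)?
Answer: 225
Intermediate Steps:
Function('m')(R) = -3 (Function('m')(R) = Mul(1, -3) = -3)
Function('g')(A) = Add(-3, Pow(A, 2), Mul(5, A)) (Function('g')(A) = Add(Add(Add(Pow(A, 2), Mul(4, A)), A), -3) = Add(Add(Pow(A, 2), Mul(5, A)), -3) = Add(-3, Pow(A, 2), Mul(5, A)))
Pow(Add(4, Function('g')(Function('p')(5))), 2) = Pow(Add(4, Add(-3, Pow(Add(-3, 5), 2), Mul(5, Add(-3, 5)))), 2) = Pow(Add(4, Add(-3, Pow(2, 2), Mul(5, 2))), 2) = Pow(Add(4, Add(-3, 4, 10)), 2) = Pow(Add(4, 11), 2) = Pow(15, 2) = 225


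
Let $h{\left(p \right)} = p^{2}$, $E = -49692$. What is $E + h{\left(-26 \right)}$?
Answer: $-49016$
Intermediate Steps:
$E + h{\left(-26 \right)} = -49692 + \left(-26\right)^{2} = -49692 + 676 = -49016$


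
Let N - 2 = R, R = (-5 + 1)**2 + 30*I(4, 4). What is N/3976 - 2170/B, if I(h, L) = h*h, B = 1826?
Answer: -1929643/1815044 ≈ -1.0631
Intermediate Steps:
I(h, L) = h**2
R = 496 (R = (-5 + 1)**2 + 30*4**2 = (-4)**2 + 30*16 = 16 + 480 = 496)
N = 498 (N = 2 + 496 = 498)
N/3976 - 2170/B = 498/3976 - 2170/1826 = 498*(1/3976) - 2170*1/1826 = 249/1988 - 1085/913 = -1929643/1815044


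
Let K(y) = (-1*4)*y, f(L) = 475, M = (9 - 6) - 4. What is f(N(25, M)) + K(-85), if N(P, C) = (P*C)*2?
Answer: 815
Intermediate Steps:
M = -1 (M = 3 - 4 = -1)
N(P, C) = 2*C*P (N(P, C) = (C*P)*2 = 2*C*P)
K(y) = -4*y
f(N(25, M)) + K(-85) = 475 - 4*(-85) = 475 + 340 = 815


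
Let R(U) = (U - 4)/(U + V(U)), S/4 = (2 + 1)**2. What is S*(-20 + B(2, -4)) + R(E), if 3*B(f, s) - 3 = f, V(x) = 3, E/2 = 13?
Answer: -19118/29 ≈ -659.24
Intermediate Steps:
S = 36 (S = 4*(2 + 1)**2 = 4*3**2 = 4*9 = 36)
E = 26 (E = 2*13 = 26)
B(f, s) = 1 + f/3
R(U) = (-4 + U)/(3 + U) (R(U) = (U - 4)/(U + 3) = (-4 + U)/(3 + U))
S*(-20 + B(2, -4)) + R(E) = 36*(-20 + (1 + (1/3)*2)) + (-4 + 26)/(3 + 26) = 36*(-20 + (1 + 2/3)) + 22/29 = 36*(-20 + 5/3) + (1/29)*22 = 36*(-55/3) + 22/29 = -660 + 22/29 = -19118/29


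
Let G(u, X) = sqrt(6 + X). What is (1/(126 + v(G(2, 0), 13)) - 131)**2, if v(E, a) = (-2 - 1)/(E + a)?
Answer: 12670762157670406/738436018329 + 225128960*sqrt(6)/738436018329 ≈ 17159.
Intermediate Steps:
v(E, a) = -3/(E + a)
(1/(126 + v(G(2, 0), 13)) - 131)**2 = (1/(126 - 3/(sqrt(6 + 0) + 13)) - 131)**2 = (1/(126 - 3/(sqrt(6) + 13)) - 131)**2 = (1/(126 - 3/(13 + sqrt(6))) - 131)**2 = (-131 + 1/(126 - 3/(13 + sqrt(6))))**2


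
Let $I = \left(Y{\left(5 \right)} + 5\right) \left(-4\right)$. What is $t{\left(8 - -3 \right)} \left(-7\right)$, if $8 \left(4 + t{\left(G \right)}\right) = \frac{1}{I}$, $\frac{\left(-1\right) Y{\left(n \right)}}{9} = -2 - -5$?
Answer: $\frac{19705}{704} \approx 27.99$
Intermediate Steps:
$Y{\left(n \right)} = -27$ ($Y{\left(n \right)} = - 9 \left(-2 - -5\right) = - 9 \left(-2 + 5\right) = \left(-9\right) 3 = -27$)
$I = 88$ ($I = \left(-27 + 5\right) \left(-4\right) = \left(-22\right) \left(-4\right) = 88$)
$t{\left(G \right)} = - \frac{2815}{704}$ ($t{\left(G \right)} = -4 + \frac{1}{8 \cdot 88} = -4 + \frac{1}{8} \cdot \frac{1}{88} = -4 + \frac{1}{704} = - \frac{2815}{704}$)
$t{\left(8 - -3 \right)} \left(-7\right) = \left(- \frac{2815}{704}\right) \left(-7\right) = \frac{19705}{704}$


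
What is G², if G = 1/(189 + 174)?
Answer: 1/131769 ≈ 7.5890e-6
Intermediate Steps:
G = 1/363 ≈ 0.0027548
G² = (1/363)² = 1/131769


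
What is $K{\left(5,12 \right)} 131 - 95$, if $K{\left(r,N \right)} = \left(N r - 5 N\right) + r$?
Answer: $560$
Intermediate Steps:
$K{\left(r,N \right)} = r - 5 N + N r$ ($K{\left(r,N \right)} = \left(- 5 N + N r\right) + r = r - 5 N + N r$)
$K{\left(5,12 \right)} 131 - 95 = \left(5 - 60 + 12 \cdot 5\right) 131 - 95 = \left(5 - 60 + 60\right) 131 - 95 = 5 \cdot 131 - 95 = 655 - 95 = 560$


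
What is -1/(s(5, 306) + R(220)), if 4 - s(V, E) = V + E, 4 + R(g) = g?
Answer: 1/91 ≈ 0.010989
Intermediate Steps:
R(g) = -4 + g
s(V, E) = 4 - E - V (s(V, E) = 4 - (V + E) = 4 - (E + V) = 4 + (-E - V) = 4 - E - V)
-1/(s(5, 306) + R(220)) = -1/((4 - 1*306 - 1*5) + (-4 + 220)) = -1/((4 - 306 - 5) + 216) = -1/(-307 + 216) = -1/(-91) = -1*(-1/91) = 1/91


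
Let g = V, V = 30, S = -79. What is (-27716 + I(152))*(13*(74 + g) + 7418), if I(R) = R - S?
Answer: -241043450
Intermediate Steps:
I(R) = 79 + R (I(R) = R - 1*(-79) = R + 79 = 79 + R)
g = 30
(-27716 + I(152))*(13*(74 + g) + 7418) = (-27716 + (79 + 152))*(13*(74 + 30) + 7418) = (-27716 + 231)*(13*104 + 7418) = -27485*(1352 + 7418) = -27485*8770 = -241043450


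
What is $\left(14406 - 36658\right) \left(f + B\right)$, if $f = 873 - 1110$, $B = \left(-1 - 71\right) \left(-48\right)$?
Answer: $-71629188$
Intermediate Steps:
$B = 3456$ ($B = \left(-72\right) \left(-48\right) = 3456$)
$f = -237$ ($f = 873 - 1110 = -237$)
$\left(14406 - 36658\right) \left(f + B\right) = \left(14406 - 36658\right) \left(-237 + 3456\right) = \left(-22252\right) 3219 = -71629188$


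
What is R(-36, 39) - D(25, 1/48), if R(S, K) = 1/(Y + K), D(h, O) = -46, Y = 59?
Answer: 4509/98 ≈ 46.010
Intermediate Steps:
R(S, K) = 1/(59 + K)
R(-36, 39) - D(25, 1/48) = 1/(59 + 39) - 1*(-46) = 1/98 + 46 = 4509/98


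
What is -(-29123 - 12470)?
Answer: 41593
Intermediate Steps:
-(-29123 - 12470) = -1*(-41593) = 41593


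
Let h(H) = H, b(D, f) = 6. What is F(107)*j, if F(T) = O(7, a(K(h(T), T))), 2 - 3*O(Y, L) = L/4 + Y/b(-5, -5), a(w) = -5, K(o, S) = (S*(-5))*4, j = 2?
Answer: 25/18 ≈ 1.3889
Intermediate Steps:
K(o, S) = -20*S (K(o, S) = -5*S*4 = -20*S)
O(Y, L) = 2/3 - L/12 - Y/18 (O(Y, L) = 2/3 - (L/4 + Y/6)/3 = 2/3 + (-L/12 - Y/18) = 2/3 - L/12 - Y/18)
F(T) = 25/36 (F(T) = 2/3 - 1/12*(-5) - 1/18*7 = 2/3 + 5/12 - 7/18 = 25/36)
F(107)*j = (25/36)*2 = 25/18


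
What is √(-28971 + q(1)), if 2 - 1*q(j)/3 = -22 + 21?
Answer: 3*I*√3218 ≈ 170.18*I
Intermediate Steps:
q(j) = 9 (q(j) = 6 - 3*(-22 + 21) = 6 - 3*(-1) = 6 + 3 = 9)
√(-28971 + q(1)) = √(-28971 + 9) = √(-28962) = 3*I*√3218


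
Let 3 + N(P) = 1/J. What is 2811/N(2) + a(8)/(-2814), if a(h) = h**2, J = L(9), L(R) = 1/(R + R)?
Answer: 1318199/7035 ≈ 187.38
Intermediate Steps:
L(R) = 1/(2*R)
J = 1/18 (J = (1/2)/9 = (1/2)*(1/9) = 1/18 ≈ 0.055556)
N(P) = 15 (N(P) = -3 + 1/(1/18) = -3 + 18 = 15)
2811/N(2) + a(8)/(-2814) = 2811/15 + 8**2/(-2814) = 2811*(1/15) + 64*(-1/2814) = 937/5 - 32/1407 = 1318199/7035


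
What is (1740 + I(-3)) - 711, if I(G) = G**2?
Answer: 1038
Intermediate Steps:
(1740 + I(-3)) - 711 = (1740 + (-3)**2) - 711 = (1740 + 9) - 711 = 1749 - 711 = 1038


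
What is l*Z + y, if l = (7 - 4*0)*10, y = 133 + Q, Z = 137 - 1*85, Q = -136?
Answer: 3637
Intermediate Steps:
Z = 52 (Z = 137 - 85 = 52)
y = -3 (y = 133 - 136 = -3)
l = 70 (l = (7 + 0)*10 = 7*10 = 70)
l*Z + y = 70*52 - 3 = 3640 - 3 = 3637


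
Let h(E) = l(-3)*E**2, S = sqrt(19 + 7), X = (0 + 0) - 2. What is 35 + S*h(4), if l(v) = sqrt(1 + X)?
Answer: 35 + 16*I*sqrt(26) ≈ 35.0 + 81.584*I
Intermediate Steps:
X = -2 (X = 0 - 2 = -2)
S = sqrt(26) ≈ 5.0990
l(v) = I (l(v) = sqrt(1 - 2) = sqrt(-1) = I)
h(E) = I*E**2
35 + S*h(4) = 35 + sqrt(26)*(I*4**2) = 35 + sqrt(26)*(I*16) = 35 + sqrt(26)*(16*I) = 35 + 16*I*sqrt(26)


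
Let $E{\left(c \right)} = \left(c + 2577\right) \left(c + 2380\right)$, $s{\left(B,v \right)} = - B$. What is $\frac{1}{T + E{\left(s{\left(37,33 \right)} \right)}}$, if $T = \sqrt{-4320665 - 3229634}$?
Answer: $\frac{5951220}{35417027038699} - \frac{i \sqrt{7550299}}{35417027038699} \approx 1.6803 \cdot 10^{-7} - 7.7584 \cdot 10^{-11} i$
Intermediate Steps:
$T = i \sqrt{7550299}$ ($T = \sqrt{-7550299} = i \sqrt{7550299} \approx 2747.8 i$)
$E{\left(c \right)} = \left(2380 + c\right) \left(2577 + c\right)$ ($E{\left(c \right)} = \left(2577 + c\right) \left(2380 + c\right) = \left(2380 + c\right) \left(2577 + c\right)$)
$\frac{1}{T + E{\left(s{\left(37,33 \right)} \right)}} = \frac{1}{i \sqrt{7550299} + \left(6133260 + \left(\left(-1\right) 37\right)^{2} + 4957 \left(\left(-1\right) 37\right)\right)} = \frac{1}{i \sqrt{7550299} + \left(6133260 + \left(-37\right)^{2} + 4957 \left(-37\right)\right)} = \frac{1}{i \sqrt{7550299} + \left(6133260 + 1369 - 183409\right)} = \frac{1}{i \sqrt{7550299} + 5951220} = \frac{1}{5951220 + i \sqrt{7550299}}$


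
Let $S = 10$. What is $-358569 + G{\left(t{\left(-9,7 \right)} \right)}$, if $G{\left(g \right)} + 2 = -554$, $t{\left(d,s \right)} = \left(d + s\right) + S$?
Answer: $-359125$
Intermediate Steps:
$t{\left(d,s \right)} = 10 + d + s$ ($t{\left(d,s \right)} = \left(d + s\right) + 10 = 10 + d + s$)
$G{\left(g \right)} = -556$ ($G{\left(g \right)} = -2 - 554 = -556$)
$-358569 + G{\left(t{\left(-9,7 \right)} \right)} = -358569 - 556 = -359125$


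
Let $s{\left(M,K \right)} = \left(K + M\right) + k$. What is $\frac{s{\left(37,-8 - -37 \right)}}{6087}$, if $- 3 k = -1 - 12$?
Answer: $\frac{211}{18261} \approx 0.011555$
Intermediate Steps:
$k = \frac{13}{3}$ ($k = - \frac{-1 - 12}{3} = \left(- \frac{1}{3}\right) \left(-13\right) = \frac{13}{3} \approx 4.3333$)
$s{\left(M,K \right)} = \frac{13}{3} + K + M$ ($s{\left(M,K \right)} = \left(K + M\right) + \frac{13}{3} = \frac{13}{3} + K + M$)
$\frac{s{\left(37,-8 - -37 \right)}}{6087} = \frac{\frac{13}{3} - -29 + 37}{6087} = \left(\frac{13}{3} + \left(-8 + 37\right) + 37\right) \frac{1}{6087} = \left(\frac{13}{3} + 29 + 37\right) \frac{1}{6087} = \frac{211}{3} \cdot \frac{1}{6087} = \frac{211}{18261}$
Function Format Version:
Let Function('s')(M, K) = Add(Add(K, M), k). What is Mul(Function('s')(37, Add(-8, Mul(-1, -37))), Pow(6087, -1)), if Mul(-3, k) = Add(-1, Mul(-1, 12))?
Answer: Rational(211, 18261) ≈ 0.011555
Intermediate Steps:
k = Rational(13, 3) (k = Mul(Rational(-1, 3), Add(-1, Mul(-1, 12))) = Mul(Rational(-1, 3), Add(-1, -12)) = Mul(Rational(-1, 3), -13) = Rational(13, 3) ≈ 4.3333)
Function('s')(M, K) = Add(Rational(13, 3), K, M) (Function('s')(M, K) = Add(Add(K, M), Rational(13, 3)) = Add(Rational(13, 3), K, M))
Mul(Function('s')(37, Add(-8, Mul(-1, -37))), Pow(6087, -1)) = Mul(Add(Rational(13, 3), Add(-8, Mul(-1, -37)), 37), Pow(6087, -1)) = Mul(Add(Rational(13, 3), Add(-8, 37), 37), Rational(1, 6087)) = Mul(Add(Rational(13, 3), 29, 37), Rational(1, 6087)) = Mul(Rational(211, 3), Rational(1, 6087)) = Rational(211, 18261)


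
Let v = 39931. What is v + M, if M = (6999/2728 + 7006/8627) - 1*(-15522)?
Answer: 1305135681309/23534456 ≈ 55456.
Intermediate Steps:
M = 365381318773/23534456 (M = (6999*(1/2728) + 7006*(1/8627)) + 15522 = (6999/2728 + 7006/8627) + 15522 = 79492741/23534456 + 15522 = 365381318773/23534456 ≈ 15525.)
v + M = 39931 + 365381318773/23534456 = 1305135681309/23534456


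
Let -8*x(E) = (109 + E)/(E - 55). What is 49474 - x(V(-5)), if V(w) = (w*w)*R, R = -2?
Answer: 41558101/840 ≈ 49474.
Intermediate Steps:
V(w) = -2*w² (V(w) = (w*w)*(-2) = w²*(-2) = -2*w²)
x(E) = -(109 + E)/(8*(-55 + E)) (x(E) = -(109 + E)/(8*(E - 55)) = -(109 + E)/(8*(-55 + E)))
49474 - x(V(-5)) = 49474 - (-109 - (-2)*(-5)²)/(8*(-55 - 2*(-5)²)) = 49474 - (-109 - (-2)*25)/(8*(-55 - 2*25)) = 49474 - (-109 - 1*(-50))/(8*(-55 - 50)) = 49474 - (-109 + 50)/(8*(-105)) = 49474 - (-1)*(-59)/(8*105) = 49474 - 1*59/840 = 49474 - 59/840 = 41558101/840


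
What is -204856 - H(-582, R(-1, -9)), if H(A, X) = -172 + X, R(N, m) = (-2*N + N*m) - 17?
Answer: -204678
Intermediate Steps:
R(N, m) = -17 - 2*N + N*m
-204856 - H(-582, R(-1, -9)) = -204856 - (-172 + (-17 - 2*(-1) - 1*(-9))) = -204856 - (-172 + (-17 + 2 + 9)) = -204856 - (-172 - 6) = -204856 - 1*(-178) = -204856 + 178 = -204678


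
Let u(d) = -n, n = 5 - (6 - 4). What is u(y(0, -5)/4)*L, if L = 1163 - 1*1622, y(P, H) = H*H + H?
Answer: 1377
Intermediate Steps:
y(P, H) = H + H² (y(P, H) = H² + H = H + H²)
L = -459 (L = 1163 - 1622 = -459)
n = 3 (n = 5 - 1*2 = 5 - 2 = 3)
u(d) = -3 (u(d) = -1*3 = -3)
u(y(0, -5)/4)*L = -3*(-459) = 1377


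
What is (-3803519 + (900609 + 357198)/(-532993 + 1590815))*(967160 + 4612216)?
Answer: -11224155726909532968/528911 ≈ -2.1221e+13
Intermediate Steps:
(-3803519 + (900609 + 357198)/(-532993 + 1590815))*(967160 + 4612216) = (-3803519 + 1257807/1057822)*5579376 = -4023444817811/1057822*5579376 = -11224155726909532968/528911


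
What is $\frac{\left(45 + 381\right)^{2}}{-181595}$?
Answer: $- \frac{181476}{181595} \approx -0.99934$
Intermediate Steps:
$\frac{\left(45 + 381\right)^{2}}{-181595} = 426^{2} \left(- \frac{1}{181595}\right) = 181476 \left(- \frac{1}{181595}\right) = - \frac{181476}{181595}$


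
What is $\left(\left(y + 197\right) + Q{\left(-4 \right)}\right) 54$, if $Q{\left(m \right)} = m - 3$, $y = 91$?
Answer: $15174$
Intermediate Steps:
$Q{\left(m \right)} = -3 + m$
$\left(\left(y + 197\right) + Q{\left(-4 \right)}\right) 54 = \left(\left(91 + 197\right) - 7\right) 54 = \left(288 - 7\right) 54 = 281 \cdot 54 = 15174$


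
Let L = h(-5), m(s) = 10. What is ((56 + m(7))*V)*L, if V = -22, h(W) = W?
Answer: 7260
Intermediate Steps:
L = -5
((56 + m(7))*V)*L = ((56 + 10)*(-22))*(-5) = (66*(-22))*(-5) = -1452*(-5) = 7260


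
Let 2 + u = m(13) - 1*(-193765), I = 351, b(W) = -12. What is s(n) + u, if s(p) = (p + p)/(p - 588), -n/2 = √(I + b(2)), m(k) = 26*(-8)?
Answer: 5554834719/28699 + 196*√339/28699 ≈ 1.9356e+5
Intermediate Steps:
m(k) = -208
n = -2*√339 (n = -2*√(351 - 12) = -2*√339 ≈ -36.824)
s(p) = 2*p/(-588 + p) (s(p) = (2*p)/(-588 + p) = 2*p/(-588 + p))
u = 193555 (u = -2 + (-208 - 1*(-193765)) = -2 + (-208 + 193765) = -2 + 193557 = 193555)
s(n) + u = 2*(-2*√339)/(-588 - 2*√339) + 193555 = -4*√339/(-588 - 2*√339) + 193555 = 193555 - 4*√339/(-588 - 2*√339)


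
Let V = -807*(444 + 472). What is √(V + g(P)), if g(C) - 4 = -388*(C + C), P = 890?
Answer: 6*I*√39718 ≈ 1195.8*I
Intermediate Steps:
g(C) = 4 - 776*C (g(C) = 4 - 388*(C + C) = 4 - 776*C)
V = -739212 (V = -807*916 = -739212)
√(V + g(P)) = √(-739212 + (4 - 776*890)) = √(-739212 + (4 - 690640)) = √(-739212 - 690636) = √(-1429848) = 6*I*√39718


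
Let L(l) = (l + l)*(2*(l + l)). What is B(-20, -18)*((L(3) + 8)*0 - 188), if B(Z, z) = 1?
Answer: -188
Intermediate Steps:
L(l) = 8*l**2 (L(l) = (2*l)*(2*(2*l)) = (2*l)*(4*l) = 8*l**2)
B(-20, -18)*((L(3) + 8)*0 - 188) = 1*((8*3**2 + 8)*0 - 188) = 1*((8*9 + 8)*0 - 188) = 1*((72 + 8)*0 - 188) = 1*(80*0 - 188) = 1*(0 - 188) = 1*(-188) = -188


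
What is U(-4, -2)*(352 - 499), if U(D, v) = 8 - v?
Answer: -1470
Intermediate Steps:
U(-4, -2)*(352 - 499) = (8 - 1*(-2))*(352 - 499) = (8 + 2)*(-147) = 10*(-147) = -1470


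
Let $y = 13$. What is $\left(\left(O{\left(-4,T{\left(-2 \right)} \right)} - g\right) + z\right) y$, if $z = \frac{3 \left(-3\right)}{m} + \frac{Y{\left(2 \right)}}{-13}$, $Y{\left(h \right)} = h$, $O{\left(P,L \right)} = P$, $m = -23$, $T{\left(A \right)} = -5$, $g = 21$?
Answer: $- \frac{7404}{23} \approx -321.91$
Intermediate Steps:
$z = \frac{71}{299}$ ($z = \frac{3 \left(-3\right)}{-23} + \frac{2}{-13} = \left(-9\right) \left(- \frac{1}{23}\right) + 2 \left(- \frac{1}{13}\right) = \frac{9}{23} - \frac{2}{13} = \frac{71}{299} \approx 0.23746$)
$\left(\left(O{\left(-4,T{\left(-2 \right)} \right)} - g\right) + z\right) y = \left(\left(-4 - 21\right) + \frac{71}{299}\right) 13 = \left(-25 + \frac{71}{299}\right) 13 = \left(- \frac{7404}{299}\right) 13 = - \frac{7404}{23}$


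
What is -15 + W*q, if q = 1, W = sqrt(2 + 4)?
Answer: -15 + sqrt(6) ≈ -12.551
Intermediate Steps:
W = sqrt(6) ≈ 2.4495
-15 + W*q = -15 + sqrt(6)*1 = -15 + sqrt(6)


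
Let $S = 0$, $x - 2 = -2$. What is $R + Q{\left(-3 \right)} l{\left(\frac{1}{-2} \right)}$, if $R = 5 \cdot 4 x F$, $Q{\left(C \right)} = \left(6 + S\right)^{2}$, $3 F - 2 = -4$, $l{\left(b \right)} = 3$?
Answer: $108$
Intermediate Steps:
$x = 0$ ($x = 2 - 2 = 0$)
$F = - \frac{2}{3}$ ($F = \frac{2}{3} + \frac{1}{3} \left(-4\right) = \frac{2}{3} - \frac{4}{3} = - \frac{2}{3} \approx -0.66667$)
$Q{\left(C \right)} = 36$ ($Q{\left(C \right)} = \left(6 + 0\right)^{2} = 6^{2} = 36$)
$R = 0$ ($R = 5 \cdot 4 \cdot 0 \left(- \frac{2}{3}\right) = 20 \cdot 0 \left(- \frac{2}{3}\right) = 0 \left(- \frac{2}{3}\right) = 0$)
$R + Q{\left(-3 \right)} l{\left(\frac{1}{-2} \right)} = 0 + 36 \cdot 3 = 0 + 108 = 108$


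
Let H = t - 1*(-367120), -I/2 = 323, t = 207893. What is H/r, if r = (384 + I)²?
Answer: 575013/68644 ≈ 8.3767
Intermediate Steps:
I = -646 (I = -2*323 = -646)
H = 575013 (H = 207893 - 1*(-367120) = 207893 + 367120 = 575013)
r = 68644 (r = (384 - 646)² = (-262)² = 68644)
H/r = 575013/68644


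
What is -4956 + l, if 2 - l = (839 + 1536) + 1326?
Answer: -8655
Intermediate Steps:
l = -3699 (l = 2 - ((839 + 1536) + 1326) = 2 - (2375 + 1326) = 2 - 1*3701 = 2 - 3701 = -3699)
-4956 + l = -4956 - 3699 = -8655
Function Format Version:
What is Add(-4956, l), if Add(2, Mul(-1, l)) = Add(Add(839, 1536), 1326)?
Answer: -8655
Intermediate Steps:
l = -3699 (l = Add(2, Mul(-1, Add(Add(839, 1536), 1326))) = Add(2, Mul(-1, Add(2375, 1326))) = Add(2, Mul(-1, 3701)) = Add(2, -3701) = -3699)
Add(-4956, l) = Add(-4956, -3699) = -8655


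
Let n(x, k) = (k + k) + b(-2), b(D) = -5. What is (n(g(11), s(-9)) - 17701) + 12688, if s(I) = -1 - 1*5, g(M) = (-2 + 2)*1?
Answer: -5030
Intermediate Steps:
g(M) = 0 (g(M) = 0*1 = 0)
s(I) = -6 (s(I) = -1 - 5 = -6)
n(x, k) = -5 + 2*k (n(x, k) = (k + k) - 5 = 2*k - 5 = -5 + 2*k)
(n(g(11), s(-9)) - 17701) + 12688 = ((-5 + 2*(-6)) - 17701) + 12688 = ((-5 - 12) - 17701) + 12688 = (-17 - 17701) + 12688 = -17718 + 12688 = -5030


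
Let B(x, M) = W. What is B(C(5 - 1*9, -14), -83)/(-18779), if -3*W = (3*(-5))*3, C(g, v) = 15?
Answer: -15/18779 ≈ -0.00079876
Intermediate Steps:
W = 15 (W = -3*(-5)*3/3 = -(-5)*3 = -⅓*(-45) = 15)
B(x, M) = 15
B(C(5 - 1*9, -14), -83)/(-18779) = 15/(-18779) = 15*(-1/18779) = -15/18779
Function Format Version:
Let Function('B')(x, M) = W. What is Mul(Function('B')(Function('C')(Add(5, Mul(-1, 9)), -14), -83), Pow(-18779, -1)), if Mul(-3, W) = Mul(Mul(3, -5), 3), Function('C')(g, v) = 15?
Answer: Rational(-15, 18779) ≈ -0.00079876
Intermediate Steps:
W = 15 (W = Mul(Rational(-1, 3), Mul(Mul(3, -5), 3)) = Mul(Rational(-1, 3), Mul(-15, 3)) = Mul(Rational(-1, 3), -45) = 15)
Function('B')(x, M) = 15
Mul(Function('B')(Function('C')(Add(5, Mul(-1, 9)), -14), -83), Pow(-18779, -1)) = Mul(15, Pow(-18779, -1)) = Mul(15, Rational(-1, 18779)) = Rational(-15, 18779)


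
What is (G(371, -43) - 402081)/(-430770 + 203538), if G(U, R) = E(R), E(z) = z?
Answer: 100531/56808 ≈ 1.7697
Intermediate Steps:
G(U, R) = R
(G(371, -43) - 402081)/(-430770 + 203538) = (-43 - 402081)/(-430770 + 203538) = -402124/(-227232) = -402124*(-1/227232) = 100531/56808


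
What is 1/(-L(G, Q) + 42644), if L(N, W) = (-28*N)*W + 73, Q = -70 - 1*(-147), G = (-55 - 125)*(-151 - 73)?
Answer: 1/86972491 ≈ 1.1498e-8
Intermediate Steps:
G = 40320 (G = -180*(-224) = 40320)
Q = 77 (Q = -70 + 147 = 77)
L(N, W) = 73 - 28*N*W (L(N, W) = -28*N*W + 73 = 73 - 28*N*W)
1/(-L(G, Q) + 42644) = 1/(-(73 - 28*40320*77) + 42644) = 1/(-(73 - 86929920) + 42644) = 1/(-1*(-86929847) + 42644) = 1/(86929847 + 42644) = 1/86972491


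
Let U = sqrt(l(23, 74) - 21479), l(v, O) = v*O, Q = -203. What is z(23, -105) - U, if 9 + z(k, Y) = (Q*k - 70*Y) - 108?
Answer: 2564 - I*sqrt(19777) ≈ 2564.0 - 140.63*I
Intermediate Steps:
l(v, O) = O*v
z(k, Y) = -117 - 203*k - 70*Y (z(k, Y) = -9 + ((-203*k - 70*Y) - 108) = -9 + (-108 - 203*k - 70*Y) = -117 - 203*k - 70*Y)
U = I*sqrt(19777) (U = sqrt(74*23 - 21479) = sqrt(1702 - 21479) = sqrt(-19777) = I*sqrt(19777) ≈ 140.63*I)
z(23, -105) - U = (-117 - 203*23 - 70*(-105)) - I*sqrt(19777) = (-117 - 4669 + 7350) - I*sqrt(19777) = 2564 - I*sqrt(19777)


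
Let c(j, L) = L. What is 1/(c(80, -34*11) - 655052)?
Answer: -1/655426 ≈ -1.5257e-6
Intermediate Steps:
1/(c(80, -34*11) - 655052) = 1/(-34*11 - 655052) = 1/(-374 - 655052) = 1/(-655426) = -1/655426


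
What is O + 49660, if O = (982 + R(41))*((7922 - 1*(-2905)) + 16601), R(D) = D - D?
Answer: 26983956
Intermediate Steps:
R(D) = 0
O = 26934296 (O = (982 + 0)*((7922 - 1*(-2905)) + 16601) = 982*((7922 + 2905) + 16601) = 982*(10827 + 16601) = 982*27428 = 26934296)
O + 49660 = 26934296 + 49660 = 26983956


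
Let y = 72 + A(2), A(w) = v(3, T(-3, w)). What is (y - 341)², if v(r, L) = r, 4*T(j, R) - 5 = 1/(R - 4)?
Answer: 70756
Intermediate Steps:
T(j, R) = 5/4 + 1/(4*(-4 + R)) (T(j, R) = 5/4 + 1/(4*(R - 4)) = 5/4 + 1/(4*(-4 + R)))
A(w) = 3
y = 75 (y = 72 + 3 = 75)
(y - 341)² = (75 - 341)² = (-266)² = 70756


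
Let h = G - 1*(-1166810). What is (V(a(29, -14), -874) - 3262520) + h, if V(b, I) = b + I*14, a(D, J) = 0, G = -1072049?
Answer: -3179995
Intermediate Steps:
V(b, I) = b + 14*I
h = 94761 (h = -1072049 - 1*(-1166810) = -1072049 + 1166810 = 94761)
(V(a(29, -14), -874) - 3262520) + h = ((0 + 14*(-874)) - 3262520) + 94761 = ((0 - 12236) - 3262520) + 94761 = (-12236 - 3262520) + 94761 = -3274756 + 94761 = -3179995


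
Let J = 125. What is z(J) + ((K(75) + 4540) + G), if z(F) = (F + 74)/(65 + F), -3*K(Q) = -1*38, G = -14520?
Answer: -5680783/570 ≈ -9966.3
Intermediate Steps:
K(Q) = 38/3 (K(Q) = -(-1)*38/3 = -1/3*(-38) = 38/3)
z(F) = (74 + F)/(65 + F)
z(J) + ((K(75) + 4540) + G) = (74 + 125)/(65 + 125) + ((38/3 + 4540) - 14520) = 199/190 + (13658/3 - 14520) = (1/190)*199 - 29902/3 = 199/190 - 29902/3 = -5680783/570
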